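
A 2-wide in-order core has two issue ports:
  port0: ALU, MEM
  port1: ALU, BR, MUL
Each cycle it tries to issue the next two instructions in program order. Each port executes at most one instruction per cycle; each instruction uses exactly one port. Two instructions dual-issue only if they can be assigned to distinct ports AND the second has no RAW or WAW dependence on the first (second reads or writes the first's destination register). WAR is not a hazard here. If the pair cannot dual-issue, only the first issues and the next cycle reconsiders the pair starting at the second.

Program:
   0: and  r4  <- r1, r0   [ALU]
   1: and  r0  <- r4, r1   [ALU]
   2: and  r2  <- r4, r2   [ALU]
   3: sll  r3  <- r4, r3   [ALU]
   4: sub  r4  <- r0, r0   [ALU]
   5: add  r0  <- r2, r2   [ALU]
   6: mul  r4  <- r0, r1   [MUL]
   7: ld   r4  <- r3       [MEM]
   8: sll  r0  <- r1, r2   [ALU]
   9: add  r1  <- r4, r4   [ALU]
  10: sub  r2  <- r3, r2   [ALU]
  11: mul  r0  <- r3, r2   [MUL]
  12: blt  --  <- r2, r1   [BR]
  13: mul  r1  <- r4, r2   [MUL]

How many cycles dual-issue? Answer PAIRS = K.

PAIRS = 4

[0] i0  and.ALU  -- RAW r4
[1] i1+i2  and.ALU and.ALU  -- pair
[2] i3+i4  sll.ALU sub.ALU  -- pair
[3] i5  add.ALU  -- RAW r0
[4] i6  mul.MUL  -- WAW r4
[5] i7+i8  ld.MEM sll.ALU  -- pair
[6] i9+i10  add.ALU sub.ALU  -- pair
[7] i11  mul.MUL  -- no-port MUL/BR
[8] i12  blt.BR  -- no-port BR/MUL
[9] i13  mul.MUL  -- tail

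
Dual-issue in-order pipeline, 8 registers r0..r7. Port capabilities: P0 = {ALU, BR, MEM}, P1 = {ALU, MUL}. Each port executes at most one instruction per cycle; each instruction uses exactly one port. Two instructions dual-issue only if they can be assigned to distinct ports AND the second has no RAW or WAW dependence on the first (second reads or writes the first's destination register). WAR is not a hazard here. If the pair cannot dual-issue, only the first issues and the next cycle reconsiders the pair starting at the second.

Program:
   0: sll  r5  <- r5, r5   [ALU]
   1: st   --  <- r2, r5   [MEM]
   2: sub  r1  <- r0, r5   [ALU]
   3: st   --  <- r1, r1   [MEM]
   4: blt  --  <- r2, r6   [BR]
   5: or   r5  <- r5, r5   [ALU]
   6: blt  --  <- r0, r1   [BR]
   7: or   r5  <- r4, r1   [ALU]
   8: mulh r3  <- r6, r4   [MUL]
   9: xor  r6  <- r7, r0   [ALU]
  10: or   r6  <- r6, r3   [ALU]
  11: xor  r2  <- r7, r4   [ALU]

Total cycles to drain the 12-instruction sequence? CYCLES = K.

c0: i0 sll  RAW r5
c1: i1&i2 st+sub  pair
c2: i3 st  no-port MEM/BR
c3: i4&i5 blt+or  pair
c4: i6&i7 blt+or  pair
c5: i8&i9 mulh+xor  pair
c6: i10&i11 or+xor  pair

CYCLES = 7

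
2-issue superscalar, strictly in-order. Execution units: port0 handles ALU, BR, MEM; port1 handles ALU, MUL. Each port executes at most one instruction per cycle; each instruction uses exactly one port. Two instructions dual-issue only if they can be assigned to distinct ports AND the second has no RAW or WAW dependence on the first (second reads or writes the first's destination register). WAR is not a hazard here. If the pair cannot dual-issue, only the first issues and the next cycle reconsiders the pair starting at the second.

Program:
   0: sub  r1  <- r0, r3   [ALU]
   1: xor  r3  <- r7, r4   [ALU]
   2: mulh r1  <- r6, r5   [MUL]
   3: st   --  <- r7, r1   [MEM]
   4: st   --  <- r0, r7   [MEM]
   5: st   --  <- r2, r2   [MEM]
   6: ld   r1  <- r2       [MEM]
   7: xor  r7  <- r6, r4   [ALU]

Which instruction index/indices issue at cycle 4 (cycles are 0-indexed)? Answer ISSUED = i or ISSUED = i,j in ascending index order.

ISSUED = 5

  cy0 -> i0&i1 (sub/xor) 2-wide
  cy1 -> i2 (mulh) RAW r1
  cy2 -> i3 (st) no-port MEM/MEM
  cy3 -> i4 (st) no-port MEM/MEM
  cy4 -> i5 (st) no-port MEM/MEM
  cy5 -> i6&i7 (ld/xor) 2-wide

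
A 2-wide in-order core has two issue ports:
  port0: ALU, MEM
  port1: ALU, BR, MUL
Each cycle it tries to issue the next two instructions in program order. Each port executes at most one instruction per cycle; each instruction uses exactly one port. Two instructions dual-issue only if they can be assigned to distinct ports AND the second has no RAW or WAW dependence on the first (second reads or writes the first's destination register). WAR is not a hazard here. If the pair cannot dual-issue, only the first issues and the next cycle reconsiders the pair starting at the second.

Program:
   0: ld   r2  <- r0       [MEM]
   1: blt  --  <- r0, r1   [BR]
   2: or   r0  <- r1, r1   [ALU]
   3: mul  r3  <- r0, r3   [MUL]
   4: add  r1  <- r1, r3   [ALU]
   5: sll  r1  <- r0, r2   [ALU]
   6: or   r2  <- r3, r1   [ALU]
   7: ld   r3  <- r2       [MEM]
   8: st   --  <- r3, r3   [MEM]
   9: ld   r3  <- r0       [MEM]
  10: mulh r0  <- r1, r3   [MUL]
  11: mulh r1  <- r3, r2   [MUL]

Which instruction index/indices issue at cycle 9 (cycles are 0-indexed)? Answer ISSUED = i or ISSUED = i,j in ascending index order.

#0 head=0: ld blt i0+i1 2-wide
#1 head=2: or i2 RAW r0
#2 head=3: mul i3 RAW r3
#3 head=4: add i4 WAW r1
#4 head=5: sll i5 RAW r1
#5 head=6: or i6 RAW r2
#6 head=7: ld i7 no-port MEM/MEM
#7 head=8: st i8 no-port MEM/MEM
#8 head=9: ld i9 RAW r3
#9 head=10: mulh i10 no-port MUL/MUL
#10 head=11: mulh i11 tail

ISSUED = 10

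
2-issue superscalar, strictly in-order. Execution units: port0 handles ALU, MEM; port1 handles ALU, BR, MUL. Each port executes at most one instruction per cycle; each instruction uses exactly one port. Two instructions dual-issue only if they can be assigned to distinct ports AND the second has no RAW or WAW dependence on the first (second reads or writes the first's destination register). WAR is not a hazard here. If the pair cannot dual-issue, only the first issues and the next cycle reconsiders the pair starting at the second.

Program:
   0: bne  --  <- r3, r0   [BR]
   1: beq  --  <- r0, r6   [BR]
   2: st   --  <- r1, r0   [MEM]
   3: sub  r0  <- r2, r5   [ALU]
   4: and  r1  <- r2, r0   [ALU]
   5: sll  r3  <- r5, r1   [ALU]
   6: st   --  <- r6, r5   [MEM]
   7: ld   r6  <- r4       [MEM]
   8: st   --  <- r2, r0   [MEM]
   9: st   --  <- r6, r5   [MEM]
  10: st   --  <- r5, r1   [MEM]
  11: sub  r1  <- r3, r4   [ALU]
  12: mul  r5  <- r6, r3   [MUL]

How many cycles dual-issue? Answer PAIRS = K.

[0] i0  bne  -- no-port BR/BR
[1] i1,i2  beq st  -- dual
[2] i3  sub  -- RAW r0
[3] i4  and  -- RAW r1
[4] i5,i6  sll st  -- dual
[5] i7  ld  -- no-port MEM/MEM
[6] i8  st  -- no-port MEM/MEM
[7] i9  st  -- no-port MEM/MEM
[8] i10,i11  st sub  -- dual
[9] i12  mul  -- tail

PAIRS = 3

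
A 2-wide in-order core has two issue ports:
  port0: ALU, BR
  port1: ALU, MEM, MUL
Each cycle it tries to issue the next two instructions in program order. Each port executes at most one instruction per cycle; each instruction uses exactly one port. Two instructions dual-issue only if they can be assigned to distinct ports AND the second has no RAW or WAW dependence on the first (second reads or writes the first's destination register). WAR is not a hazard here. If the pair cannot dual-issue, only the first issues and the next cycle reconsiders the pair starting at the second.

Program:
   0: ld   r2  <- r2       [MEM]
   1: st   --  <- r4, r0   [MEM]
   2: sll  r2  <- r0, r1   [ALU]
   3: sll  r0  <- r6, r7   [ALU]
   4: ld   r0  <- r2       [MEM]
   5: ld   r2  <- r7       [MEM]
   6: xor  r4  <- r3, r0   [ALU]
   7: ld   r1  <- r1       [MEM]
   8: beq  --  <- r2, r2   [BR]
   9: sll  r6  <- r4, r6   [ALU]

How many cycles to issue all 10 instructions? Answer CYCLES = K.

0. ld.MEM @i0  | no-port MEM/MEM
1. st.MEM;sll.ALU @i1+i2  | pair
2. sll.ALU @i3  | WAW r0
3. ld.MEM @i4  | no-port MEM/MEM
4. ld.MEM;xor.ALU @i5+i6  | pair
5. ld.MEM;beq.BR @i7+i8  | pair
6. sll.ALU @i9  | tail

CYCLES = 7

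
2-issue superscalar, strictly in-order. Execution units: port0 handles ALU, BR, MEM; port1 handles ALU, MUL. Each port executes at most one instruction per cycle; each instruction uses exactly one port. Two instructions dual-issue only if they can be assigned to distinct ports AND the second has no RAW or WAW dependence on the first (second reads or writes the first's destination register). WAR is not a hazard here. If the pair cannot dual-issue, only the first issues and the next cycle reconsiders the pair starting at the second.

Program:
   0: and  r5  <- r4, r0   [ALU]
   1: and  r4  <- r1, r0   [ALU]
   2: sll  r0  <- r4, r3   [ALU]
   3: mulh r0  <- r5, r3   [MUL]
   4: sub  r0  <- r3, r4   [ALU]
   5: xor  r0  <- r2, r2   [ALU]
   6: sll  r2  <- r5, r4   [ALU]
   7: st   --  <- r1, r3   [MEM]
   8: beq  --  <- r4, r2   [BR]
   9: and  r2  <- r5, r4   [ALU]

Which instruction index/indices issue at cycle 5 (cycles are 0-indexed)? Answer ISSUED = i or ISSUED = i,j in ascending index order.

#0 head=0: and;and i0&i1 2-wide
#1 head=2: sll i2 WAW r0
#2 head=3: mulh i3 WAW r0
#3 head=4: sub i4 WAW r0
#4 head=5: xor;sll i5&i6 2-wide
#5 head=7: st i7 no-port MEM/BR
#6 head=8: beq;and i8&i9 2-wide

ISSUED = 7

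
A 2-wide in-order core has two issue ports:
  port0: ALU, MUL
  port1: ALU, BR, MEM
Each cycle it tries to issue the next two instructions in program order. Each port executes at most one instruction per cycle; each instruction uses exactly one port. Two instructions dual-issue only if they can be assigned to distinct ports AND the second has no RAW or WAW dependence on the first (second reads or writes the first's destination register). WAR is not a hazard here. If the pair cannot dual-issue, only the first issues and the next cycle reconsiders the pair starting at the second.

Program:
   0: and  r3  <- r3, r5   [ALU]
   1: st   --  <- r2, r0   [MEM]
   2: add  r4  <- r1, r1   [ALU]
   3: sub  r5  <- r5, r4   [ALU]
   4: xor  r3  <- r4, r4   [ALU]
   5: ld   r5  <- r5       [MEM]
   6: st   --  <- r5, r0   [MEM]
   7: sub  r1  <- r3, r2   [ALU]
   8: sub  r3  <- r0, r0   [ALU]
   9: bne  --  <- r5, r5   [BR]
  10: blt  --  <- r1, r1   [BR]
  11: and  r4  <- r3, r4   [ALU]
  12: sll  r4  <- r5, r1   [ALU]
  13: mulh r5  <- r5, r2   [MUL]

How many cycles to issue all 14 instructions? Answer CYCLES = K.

CYCLES = 8

t=0 i0,i1:and.ALU st.MEM ; pair
t=1 i2:add.ALU ; RAW r4
t=2 i3,i4:sub.ALU xor.ALU ; pair
t=3 i5:ld.MEM ; no-port MEM/MEM
t=4 i6,i7:st.MEM sub.ALU ; pair
t=5 i8,i9:sub.ALU bne.BR ; pair
t=6 i10,i11:blt.BR and.ALU ; pair
t=7 i12,i13:sll.ALU mulh.MUL ; pair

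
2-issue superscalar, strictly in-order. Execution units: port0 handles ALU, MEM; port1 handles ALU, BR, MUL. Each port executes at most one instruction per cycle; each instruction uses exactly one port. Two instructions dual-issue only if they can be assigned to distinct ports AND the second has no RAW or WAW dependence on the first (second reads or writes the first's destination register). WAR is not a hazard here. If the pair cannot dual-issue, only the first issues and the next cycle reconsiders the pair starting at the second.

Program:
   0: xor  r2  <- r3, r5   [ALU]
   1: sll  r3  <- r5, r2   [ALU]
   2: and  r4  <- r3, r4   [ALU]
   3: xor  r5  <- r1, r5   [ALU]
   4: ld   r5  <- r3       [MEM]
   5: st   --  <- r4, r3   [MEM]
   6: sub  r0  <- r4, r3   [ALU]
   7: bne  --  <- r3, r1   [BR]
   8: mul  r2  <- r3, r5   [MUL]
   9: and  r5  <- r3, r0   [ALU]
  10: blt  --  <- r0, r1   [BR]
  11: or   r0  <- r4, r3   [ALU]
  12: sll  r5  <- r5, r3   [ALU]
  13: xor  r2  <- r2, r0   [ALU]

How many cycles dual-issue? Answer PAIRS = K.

  cy0 -> i0 (xor.ALU) RAW r2
  cy1 -> i1 (sll.ALU) RAW r3
  cy2 -> i2+i3 (and.ALU+xor.ALU) pair
  cy3 -> i4 (ld.MEM) no-port MEM/MEM
  cy4 -> i5+i6 (st.MEM+sub.ALU) pair
  cy5 -> i7 (bne.BR) no-port BR/MUL
  cy6 -> i8+i9 (mul.MUL+and.ALU) pair
  cy7 -> i10+i11 (blt.BR+or.ALU) pair
  cy8 -> i12+i13 (sll.ALU+xor.ALU) pair

PAIRS = 5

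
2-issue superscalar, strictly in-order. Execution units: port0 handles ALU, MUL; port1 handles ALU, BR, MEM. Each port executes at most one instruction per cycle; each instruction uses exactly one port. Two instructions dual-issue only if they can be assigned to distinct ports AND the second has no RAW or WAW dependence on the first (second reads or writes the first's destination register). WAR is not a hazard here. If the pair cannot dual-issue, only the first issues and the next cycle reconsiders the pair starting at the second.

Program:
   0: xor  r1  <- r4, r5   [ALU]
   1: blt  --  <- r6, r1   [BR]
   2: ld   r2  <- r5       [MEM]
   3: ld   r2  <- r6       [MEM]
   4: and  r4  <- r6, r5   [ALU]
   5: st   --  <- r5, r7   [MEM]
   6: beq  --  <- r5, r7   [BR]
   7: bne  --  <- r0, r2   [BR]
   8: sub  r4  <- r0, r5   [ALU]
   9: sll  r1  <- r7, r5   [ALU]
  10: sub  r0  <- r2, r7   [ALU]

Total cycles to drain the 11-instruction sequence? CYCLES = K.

CYCLES = 8

c0: i0 xor.ALU  RAW r1
c1: i1 blt.BR  no-port BR/MEM
c2: i2 ld.MEM  no-port MEM/MEM
c3: i3+i4 ld.MEM;and.ALU  2-wide
c4: i5 st.MEM  no-port MEM/BR
c5: i6 beq.BR  no-port BR/BR
c6: i7+i8 bne.BR;sub.ALU  2-wide
c7: i9+i10 sll.ALU;sub.ALU  2-wide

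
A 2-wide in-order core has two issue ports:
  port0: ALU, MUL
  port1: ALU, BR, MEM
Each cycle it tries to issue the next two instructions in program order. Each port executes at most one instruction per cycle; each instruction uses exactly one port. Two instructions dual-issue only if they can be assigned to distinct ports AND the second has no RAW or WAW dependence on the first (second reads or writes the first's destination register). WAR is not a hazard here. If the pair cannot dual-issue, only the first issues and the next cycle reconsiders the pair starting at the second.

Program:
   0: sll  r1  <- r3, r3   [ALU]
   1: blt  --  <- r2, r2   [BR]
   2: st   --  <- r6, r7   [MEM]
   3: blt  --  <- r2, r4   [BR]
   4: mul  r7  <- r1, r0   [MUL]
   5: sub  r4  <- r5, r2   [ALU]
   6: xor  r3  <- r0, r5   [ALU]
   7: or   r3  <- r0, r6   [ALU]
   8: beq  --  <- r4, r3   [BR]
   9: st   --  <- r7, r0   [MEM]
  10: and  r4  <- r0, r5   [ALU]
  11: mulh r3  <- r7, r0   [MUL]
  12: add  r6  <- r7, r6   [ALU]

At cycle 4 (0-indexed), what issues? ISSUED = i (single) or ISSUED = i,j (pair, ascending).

ISSUED = 7

  cy0 -> i0,i1 (sll.ALU+blt.BR) dual
  cy1 -> i2 (st.MEM) no-port MEM/BR
  cy2 -> i3,i4 (blt.BR+mul.MUL) dual
  cy3 -> i5,i6 (sub.ALU+xor.ALU) dual
  cy4 -> i7 (or.ALU) RAW r3
  cy5 -> i8 (beq.BR) no-port BR/MEM
  cy6 -> i9,i10 (st.MEM+and.ALU) dual
  cy7 -> i11,i12 (mulh.MUL+add.ALU) dual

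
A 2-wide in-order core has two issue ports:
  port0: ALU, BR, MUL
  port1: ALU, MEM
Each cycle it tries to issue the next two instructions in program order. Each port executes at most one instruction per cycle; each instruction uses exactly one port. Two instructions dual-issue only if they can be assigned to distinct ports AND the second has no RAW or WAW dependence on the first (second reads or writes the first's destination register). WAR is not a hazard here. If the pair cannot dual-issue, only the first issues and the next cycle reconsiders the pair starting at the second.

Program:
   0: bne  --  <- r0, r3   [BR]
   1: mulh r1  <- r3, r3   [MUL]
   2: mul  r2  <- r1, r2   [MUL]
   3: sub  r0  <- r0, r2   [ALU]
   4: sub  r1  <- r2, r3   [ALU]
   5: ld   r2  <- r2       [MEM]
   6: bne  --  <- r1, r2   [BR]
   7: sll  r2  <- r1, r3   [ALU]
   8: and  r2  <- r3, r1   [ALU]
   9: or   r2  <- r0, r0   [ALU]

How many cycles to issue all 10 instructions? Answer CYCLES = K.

#0 head=0: bne i0 no-port BR/MUL
#1 head=1: mulh i1 no-port MUL/MUL
#2 head=2: mul i2 RAW r2
#3 head=3: sub+sub i3&i4 pair
#4 head=5: ld i5 RAW r2
#5 head=6: bne+sll i6&i7 pair
#6 head=8: and i8 WAW r2
#7 head=9: or i9 tail

CYCLES = 8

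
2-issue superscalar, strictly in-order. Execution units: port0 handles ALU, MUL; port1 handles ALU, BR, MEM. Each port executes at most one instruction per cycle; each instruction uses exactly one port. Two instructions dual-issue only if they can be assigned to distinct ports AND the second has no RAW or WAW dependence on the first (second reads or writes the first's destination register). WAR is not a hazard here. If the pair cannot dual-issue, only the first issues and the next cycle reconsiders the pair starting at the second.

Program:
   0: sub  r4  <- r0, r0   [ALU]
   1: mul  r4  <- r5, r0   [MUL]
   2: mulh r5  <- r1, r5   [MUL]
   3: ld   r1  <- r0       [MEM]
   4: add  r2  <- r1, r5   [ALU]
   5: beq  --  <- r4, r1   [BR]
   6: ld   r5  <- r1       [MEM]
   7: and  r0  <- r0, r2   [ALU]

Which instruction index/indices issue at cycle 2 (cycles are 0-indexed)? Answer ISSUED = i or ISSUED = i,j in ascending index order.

ISSUED = 2,3

0. sub.ALU @i0  | WAW r4
1. mul.MUL @i1  | no-port MUL/MUL
2. mulh.MUL ld.MEM @i2&i3  | pair
3. add.ALU beq.BR @i4&i5  | pair
4. ld.MEM and.ALU @i6&i7  | pair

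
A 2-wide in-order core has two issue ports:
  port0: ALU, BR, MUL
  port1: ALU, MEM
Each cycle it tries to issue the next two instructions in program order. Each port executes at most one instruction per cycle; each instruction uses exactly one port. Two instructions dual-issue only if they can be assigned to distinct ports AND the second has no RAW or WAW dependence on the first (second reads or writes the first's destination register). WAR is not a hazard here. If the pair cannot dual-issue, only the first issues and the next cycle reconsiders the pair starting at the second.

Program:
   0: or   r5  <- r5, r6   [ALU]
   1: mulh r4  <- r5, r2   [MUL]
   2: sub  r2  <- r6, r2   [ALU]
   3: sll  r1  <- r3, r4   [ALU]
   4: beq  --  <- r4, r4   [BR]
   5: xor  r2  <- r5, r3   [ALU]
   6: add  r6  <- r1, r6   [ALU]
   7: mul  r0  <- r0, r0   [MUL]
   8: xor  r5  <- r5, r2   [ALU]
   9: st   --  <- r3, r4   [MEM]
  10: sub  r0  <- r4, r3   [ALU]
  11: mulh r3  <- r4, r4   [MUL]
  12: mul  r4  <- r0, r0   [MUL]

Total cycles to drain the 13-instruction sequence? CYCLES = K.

CYCLES = 8

0. or.ALU @i0  | RAW r5
1. mulh.MUL sub.ALU @i1&i2  | dual
2. sll.ALU beq.BR @i3&i4  | dual
3. xor.ALU add.ALU @i5&i6  | dual
4. mul.MUL xor.ALU @i7&i8  | dual
5. st.MEM sub.ALU @i9&i10  | dual
6. mulh.MUL @i11  | no-port MUL/MUL
7. mul.MUL @i12  | tail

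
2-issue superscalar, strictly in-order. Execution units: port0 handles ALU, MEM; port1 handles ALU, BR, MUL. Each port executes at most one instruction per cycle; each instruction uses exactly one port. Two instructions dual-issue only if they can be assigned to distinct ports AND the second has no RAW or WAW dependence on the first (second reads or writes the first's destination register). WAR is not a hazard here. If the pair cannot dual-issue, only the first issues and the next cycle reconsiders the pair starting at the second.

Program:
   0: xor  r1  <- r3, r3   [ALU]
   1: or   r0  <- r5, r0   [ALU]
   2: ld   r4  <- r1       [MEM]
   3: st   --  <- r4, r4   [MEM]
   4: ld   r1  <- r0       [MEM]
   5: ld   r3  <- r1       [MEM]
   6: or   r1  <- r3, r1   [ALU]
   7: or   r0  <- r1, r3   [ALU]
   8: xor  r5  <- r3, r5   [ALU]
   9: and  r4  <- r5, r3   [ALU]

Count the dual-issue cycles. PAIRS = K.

PAIRS = 2

#0 head=0: xor or i0+i1 dual
#1 head=2: ld i2 no-port MEM/MEM
#2 head=3: st i3 no-port MEM/MEM
#3 head=4: ld i4 no-port MEM/MEM
#4 head=5: ld i5 RAW r3
#5 head=6: or i6 RAW r1
#6 head=7: or xor i7+i8 dual
#7 head=9: and i9 tail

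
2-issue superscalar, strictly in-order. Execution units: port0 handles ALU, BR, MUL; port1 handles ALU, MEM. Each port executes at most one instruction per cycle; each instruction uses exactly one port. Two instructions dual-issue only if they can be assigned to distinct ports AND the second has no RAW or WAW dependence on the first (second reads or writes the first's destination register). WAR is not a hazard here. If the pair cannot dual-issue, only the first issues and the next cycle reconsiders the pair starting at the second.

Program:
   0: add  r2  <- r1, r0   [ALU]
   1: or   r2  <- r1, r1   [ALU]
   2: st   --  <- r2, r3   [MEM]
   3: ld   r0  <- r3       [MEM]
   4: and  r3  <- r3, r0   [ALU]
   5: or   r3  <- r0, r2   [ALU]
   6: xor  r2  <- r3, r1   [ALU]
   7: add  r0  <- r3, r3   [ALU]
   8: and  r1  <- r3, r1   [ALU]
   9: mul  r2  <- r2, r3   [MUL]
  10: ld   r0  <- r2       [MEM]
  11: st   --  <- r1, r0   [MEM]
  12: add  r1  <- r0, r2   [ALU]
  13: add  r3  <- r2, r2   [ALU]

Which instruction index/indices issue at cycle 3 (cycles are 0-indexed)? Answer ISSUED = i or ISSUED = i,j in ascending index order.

ISSUED = 3

c0: i0 add.ALU  WAW r2
c1: i1 or.ALU  RAW r2
c2: i2 st.MEM  no-port MEM/MEM
c3: i3 ld.MEM  RAW r0
c4: i4 and.ALU  WAW r3
c5: i5 or.ALU  RAW r3
c6: i6/i7 xor.ALU+add.ALU  pair
c7: i8/i9 and.ALU+mul.MUL  pair
c8: i10 ld.MEM  no-port MEM/MEM
c9: i11/i12 st.MEM+add.ALU  pair
c10: i13 add.ALU  tail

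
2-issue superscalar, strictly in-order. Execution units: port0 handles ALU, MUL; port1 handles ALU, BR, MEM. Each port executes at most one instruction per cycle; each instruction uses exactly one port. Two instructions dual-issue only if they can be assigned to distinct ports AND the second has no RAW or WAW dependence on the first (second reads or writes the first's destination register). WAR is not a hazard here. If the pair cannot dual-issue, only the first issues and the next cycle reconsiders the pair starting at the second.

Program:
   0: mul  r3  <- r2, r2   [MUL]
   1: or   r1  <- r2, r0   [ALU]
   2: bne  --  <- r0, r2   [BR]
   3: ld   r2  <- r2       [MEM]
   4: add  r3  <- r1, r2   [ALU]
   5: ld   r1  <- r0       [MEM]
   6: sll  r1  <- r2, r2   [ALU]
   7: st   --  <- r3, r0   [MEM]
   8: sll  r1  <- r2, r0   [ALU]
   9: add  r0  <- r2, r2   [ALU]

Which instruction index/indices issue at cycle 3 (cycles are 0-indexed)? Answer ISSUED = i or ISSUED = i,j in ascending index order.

  cy0 -> i0/i1 (mul/or) pair
  cy1 -> i2 (bne) no-port BR/MEM
  cy2 -> i3 (ld) RAW r2
  cy3 -> i4/i5 (add/ld) pair
  cy4 -> i6/i7 (sll/st) pair
  cy5 -> i8/i9 (sll/add) pair

ISSUED = 4,5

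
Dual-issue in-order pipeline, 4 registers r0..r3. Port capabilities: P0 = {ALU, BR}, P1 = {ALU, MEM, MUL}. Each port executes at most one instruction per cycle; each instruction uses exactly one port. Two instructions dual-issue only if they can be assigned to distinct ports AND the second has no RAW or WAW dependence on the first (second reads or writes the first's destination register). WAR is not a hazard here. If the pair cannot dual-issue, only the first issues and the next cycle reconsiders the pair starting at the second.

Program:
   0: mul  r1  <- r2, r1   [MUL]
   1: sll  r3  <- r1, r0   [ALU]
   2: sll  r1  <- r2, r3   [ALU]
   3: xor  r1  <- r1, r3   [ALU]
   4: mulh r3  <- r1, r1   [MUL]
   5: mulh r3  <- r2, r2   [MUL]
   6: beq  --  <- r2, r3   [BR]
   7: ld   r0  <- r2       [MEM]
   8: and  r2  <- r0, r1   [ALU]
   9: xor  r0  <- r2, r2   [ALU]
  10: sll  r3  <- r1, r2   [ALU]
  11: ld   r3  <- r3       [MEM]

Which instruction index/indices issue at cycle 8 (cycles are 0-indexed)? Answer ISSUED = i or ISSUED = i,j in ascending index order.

ISSUED = 9,10

0. mul @i0  | RAW r1
1. sll @i1  | RAW r3
2. sll @i2  | RAW+WAW r1
3. xor @i3  | RAW r1
4. mulh @i4  | no-port MUL/MUL
5. mulh @i5  | RAW r3
6. beq ld @i6&i7  | pair
7. and @i8  | RAW r2
8. xor sll @i9&i10  | pair
9. ld @i11  | tail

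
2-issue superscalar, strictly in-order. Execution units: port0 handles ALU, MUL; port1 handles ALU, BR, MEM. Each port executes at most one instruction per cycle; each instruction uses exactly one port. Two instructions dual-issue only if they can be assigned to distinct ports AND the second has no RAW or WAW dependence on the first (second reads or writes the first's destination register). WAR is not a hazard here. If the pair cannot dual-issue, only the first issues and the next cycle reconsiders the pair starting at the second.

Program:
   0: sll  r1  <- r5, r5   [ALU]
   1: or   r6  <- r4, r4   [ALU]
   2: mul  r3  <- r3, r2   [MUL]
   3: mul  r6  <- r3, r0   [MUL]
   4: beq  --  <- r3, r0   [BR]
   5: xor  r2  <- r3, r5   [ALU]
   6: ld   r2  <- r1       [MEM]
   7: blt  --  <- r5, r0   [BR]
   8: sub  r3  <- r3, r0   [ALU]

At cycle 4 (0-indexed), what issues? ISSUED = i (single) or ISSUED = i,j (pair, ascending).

ISSUED = 6

c0: i0,i1 sll+or  dual
c1: i2 mul  no-port MUL/MUL
c2: i3,i4 mul+beq  dual
c3: i5 xor  WAW r2
c4: i6 ld  no-port MEM/BR
c5: i7,i8 blt+sub  dual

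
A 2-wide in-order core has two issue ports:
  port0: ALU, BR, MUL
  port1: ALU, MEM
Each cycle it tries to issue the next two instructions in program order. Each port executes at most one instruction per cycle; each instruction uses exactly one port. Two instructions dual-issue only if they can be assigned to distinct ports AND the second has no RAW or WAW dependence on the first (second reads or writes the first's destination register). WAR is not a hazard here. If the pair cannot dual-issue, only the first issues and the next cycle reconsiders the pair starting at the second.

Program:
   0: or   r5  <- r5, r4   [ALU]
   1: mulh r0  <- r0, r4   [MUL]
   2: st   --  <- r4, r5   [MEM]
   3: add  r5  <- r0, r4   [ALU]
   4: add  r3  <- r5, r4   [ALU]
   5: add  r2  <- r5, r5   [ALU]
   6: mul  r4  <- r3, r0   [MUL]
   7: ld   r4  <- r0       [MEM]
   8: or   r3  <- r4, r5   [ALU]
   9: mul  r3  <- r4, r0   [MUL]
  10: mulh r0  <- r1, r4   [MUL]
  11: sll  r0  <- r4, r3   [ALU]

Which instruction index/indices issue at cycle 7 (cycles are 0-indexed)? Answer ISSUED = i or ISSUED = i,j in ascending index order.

c0: i0&i1 or+mulh  2-wide
c1: i2&i3 st+add  2-wide
c2: i4&i5 add+add  2-wide
c3: i6 mul  WAW r4
c4: i7 ld  RAW r4
c5: i8 or  WAW r3
c6: i9 mul  no-port MUL/MUL
c7: i10 mulh  WAW r0
c8: i11 sll  tail

ISSUED = 10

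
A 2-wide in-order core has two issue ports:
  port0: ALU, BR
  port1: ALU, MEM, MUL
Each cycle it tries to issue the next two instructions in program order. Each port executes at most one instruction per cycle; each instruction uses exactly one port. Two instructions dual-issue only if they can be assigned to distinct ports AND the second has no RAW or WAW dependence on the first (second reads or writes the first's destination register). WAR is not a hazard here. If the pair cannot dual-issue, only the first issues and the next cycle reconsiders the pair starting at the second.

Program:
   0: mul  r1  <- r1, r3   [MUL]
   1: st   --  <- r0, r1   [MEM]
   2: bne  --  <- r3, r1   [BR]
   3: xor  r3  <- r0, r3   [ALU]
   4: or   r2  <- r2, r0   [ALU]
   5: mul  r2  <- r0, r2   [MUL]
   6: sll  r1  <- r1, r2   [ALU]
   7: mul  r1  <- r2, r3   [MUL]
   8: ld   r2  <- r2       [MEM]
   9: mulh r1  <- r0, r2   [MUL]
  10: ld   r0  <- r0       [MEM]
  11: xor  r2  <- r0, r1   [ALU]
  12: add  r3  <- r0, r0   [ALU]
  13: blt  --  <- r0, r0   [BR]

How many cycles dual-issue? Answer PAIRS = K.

PAIRS = 3

c0: i0 mul.MUL  no-port MUL/MEM
c1: i1&i2 st.MEM/bne.BR  pair
c2: i3&i4 xor.ALU/or.ALU  pair
c3: i5 mul.MUL  RAW r2
c4: i6 sll.ALU  WAW r1
c5: i7 mul.MUL  no-port MUL/MEM
c6: i8 ld.MEM  no-port MEM/MUL
c7: i9 mulh.MUL  no-port MUL/MEM
c8: i10 ld.MEM  RAW r0
c9: i11&i12 xor.ALU/add.ALU  pair
c10: i13 blt.BR  tail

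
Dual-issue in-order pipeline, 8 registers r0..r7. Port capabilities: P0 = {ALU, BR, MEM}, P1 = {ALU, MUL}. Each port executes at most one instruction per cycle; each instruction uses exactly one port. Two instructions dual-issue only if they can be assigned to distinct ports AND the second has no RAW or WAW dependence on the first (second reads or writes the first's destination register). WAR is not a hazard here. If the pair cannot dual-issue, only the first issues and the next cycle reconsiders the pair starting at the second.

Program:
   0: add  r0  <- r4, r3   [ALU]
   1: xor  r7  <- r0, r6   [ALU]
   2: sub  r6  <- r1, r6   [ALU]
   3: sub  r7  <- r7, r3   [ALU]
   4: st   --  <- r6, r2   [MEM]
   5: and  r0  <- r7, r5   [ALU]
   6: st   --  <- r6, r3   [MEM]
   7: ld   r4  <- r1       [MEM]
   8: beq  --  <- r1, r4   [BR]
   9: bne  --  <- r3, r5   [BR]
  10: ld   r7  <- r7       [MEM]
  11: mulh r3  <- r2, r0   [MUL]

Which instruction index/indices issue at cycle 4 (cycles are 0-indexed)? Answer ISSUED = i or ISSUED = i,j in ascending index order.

t=0 i0:add ; RAW r0
t=1 i1&i2:xor+sub ; 2-wide
t=2 i3&i4:sub+st ; 2-wide
t=3 i5&i6:and+st ; 2-wide
t=4 i7:ld ; no-port MEM/BR
t=5 i8:beq ; no-port BR/BR
t=6 i9:bne ; no-port BR/MEM
t=7 i10&i11:ld+mulh ; 2-wide

ISSUED = 7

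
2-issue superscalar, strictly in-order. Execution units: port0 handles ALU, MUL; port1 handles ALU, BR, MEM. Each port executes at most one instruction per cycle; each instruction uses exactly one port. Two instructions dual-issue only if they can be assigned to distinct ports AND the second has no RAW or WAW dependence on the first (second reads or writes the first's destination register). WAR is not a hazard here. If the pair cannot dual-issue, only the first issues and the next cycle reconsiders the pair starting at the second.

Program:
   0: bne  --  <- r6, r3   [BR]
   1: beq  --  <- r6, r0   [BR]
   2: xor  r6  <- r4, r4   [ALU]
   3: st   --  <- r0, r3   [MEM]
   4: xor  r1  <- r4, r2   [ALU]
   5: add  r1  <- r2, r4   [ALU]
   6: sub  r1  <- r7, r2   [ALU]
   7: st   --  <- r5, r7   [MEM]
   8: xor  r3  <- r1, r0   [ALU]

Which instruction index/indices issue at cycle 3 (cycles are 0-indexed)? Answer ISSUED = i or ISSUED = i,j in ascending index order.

[0] i0  bne  -- no-port BR/BR
[1] i1/i2  beq/xor  -- dual
[2] i3/i4  st/xor  -- dual
[3] i5  add  -- WAW r1
[4] i6/i7  sub/st  -- dual
[5] i8  xor  -- tail

ISSUED = 5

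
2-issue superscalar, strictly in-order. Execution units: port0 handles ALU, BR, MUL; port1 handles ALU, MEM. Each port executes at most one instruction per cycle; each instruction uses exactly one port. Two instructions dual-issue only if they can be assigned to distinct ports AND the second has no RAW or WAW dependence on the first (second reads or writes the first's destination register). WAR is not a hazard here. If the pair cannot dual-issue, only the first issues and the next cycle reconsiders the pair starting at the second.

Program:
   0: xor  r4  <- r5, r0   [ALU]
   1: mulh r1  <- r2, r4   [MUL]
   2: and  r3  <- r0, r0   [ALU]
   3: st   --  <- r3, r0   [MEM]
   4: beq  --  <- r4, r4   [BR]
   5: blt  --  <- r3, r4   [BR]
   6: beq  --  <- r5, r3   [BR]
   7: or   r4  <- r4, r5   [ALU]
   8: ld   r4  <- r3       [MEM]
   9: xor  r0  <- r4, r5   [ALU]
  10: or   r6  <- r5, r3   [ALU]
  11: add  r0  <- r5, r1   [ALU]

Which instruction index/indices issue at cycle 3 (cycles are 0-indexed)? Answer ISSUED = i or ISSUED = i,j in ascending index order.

ISSUED = 5

0. xor @i0  | RAW r4
1. mulh;and @i1/i2  | 2-wide
2. st;beq @i3/i4  | 2-wide
3. blt @i5  | no-port BR/BR
4. beq;or @i6/i7  | 2-wide
5. ld @i8  | RAW r4
6. xor;or @i9/i10  | 2-wide
7. add @i11  | tail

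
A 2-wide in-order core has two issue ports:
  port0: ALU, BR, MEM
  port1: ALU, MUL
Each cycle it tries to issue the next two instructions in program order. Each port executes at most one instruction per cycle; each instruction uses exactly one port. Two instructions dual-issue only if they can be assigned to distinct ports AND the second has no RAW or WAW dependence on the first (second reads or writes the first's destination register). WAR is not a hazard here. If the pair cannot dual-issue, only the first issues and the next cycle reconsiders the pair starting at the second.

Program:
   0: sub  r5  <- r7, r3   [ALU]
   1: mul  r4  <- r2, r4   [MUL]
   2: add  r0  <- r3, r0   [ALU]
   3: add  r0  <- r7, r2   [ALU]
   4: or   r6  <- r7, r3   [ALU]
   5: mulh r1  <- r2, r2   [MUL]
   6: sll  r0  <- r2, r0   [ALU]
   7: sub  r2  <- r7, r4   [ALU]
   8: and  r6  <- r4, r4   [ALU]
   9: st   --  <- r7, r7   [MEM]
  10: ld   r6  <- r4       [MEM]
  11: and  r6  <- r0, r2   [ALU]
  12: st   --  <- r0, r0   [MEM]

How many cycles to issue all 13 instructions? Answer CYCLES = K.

CYCLES = 8

c0: i0+i1 sub/mul  pair
c1: i2 add  WAW r0
c2: i3+i4 add/or  pair
c3: i5+i6 mulh/sll  pair
c4: i7+i8 sub/and  pair
c5: i9 st  no-port MEM/MEM
c6: i10 ld  WAW r6
c7: i11+i12 and/st  pair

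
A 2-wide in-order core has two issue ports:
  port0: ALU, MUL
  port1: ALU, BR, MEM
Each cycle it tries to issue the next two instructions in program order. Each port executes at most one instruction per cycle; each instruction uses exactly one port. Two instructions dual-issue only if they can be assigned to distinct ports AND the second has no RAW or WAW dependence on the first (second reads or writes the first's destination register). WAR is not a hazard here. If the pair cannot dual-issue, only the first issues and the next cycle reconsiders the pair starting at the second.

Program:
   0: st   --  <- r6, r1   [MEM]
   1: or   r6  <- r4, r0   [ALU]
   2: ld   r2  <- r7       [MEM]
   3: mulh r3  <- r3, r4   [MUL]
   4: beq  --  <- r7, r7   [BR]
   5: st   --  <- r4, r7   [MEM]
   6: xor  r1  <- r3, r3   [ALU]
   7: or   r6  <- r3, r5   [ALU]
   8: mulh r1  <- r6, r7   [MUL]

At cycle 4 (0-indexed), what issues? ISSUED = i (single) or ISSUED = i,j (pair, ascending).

t=0 i0/i1:st.MEM or.ALU ; 2-wide
t=1 i2/i3:ld.MEM mulh.MUL ; 2-wide
t=2 i4:beq.BR ; no-port BR/MEM
t=3 i5/i6:st.MEM xor.ALU ; 2-wide
t=4 i7:or.ALU ; RAW r6
t=5 i8:mulh.MUL ; tail

ISSUED = 7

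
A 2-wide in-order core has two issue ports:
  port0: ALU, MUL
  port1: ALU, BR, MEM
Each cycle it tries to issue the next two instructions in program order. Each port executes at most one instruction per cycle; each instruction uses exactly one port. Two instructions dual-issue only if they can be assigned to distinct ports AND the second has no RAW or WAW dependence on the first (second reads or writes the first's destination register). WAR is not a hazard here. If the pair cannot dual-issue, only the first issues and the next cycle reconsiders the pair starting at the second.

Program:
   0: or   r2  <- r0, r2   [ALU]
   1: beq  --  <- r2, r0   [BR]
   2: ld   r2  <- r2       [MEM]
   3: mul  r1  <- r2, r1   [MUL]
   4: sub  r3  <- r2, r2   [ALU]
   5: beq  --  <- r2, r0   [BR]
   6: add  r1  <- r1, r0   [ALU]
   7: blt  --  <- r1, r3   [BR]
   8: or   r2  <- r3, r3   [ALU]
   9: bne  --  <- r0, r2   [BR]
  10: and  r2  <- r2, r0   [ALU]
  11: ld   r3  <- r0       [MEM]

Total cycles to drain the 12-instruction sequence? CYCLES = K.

CYCLES = 8

c0: i0 or  RAW r2
c1: i1 beq  no-port BR/MEM
c2: i2 ld  RAW r2
c3: i3/i4 mul+sub  dual
c4: i5/i6 beq+add  dual
c5: i7/i8 blt+or  dual
c6: i9/i10 bne+and  dual
c7: i11 ld  tail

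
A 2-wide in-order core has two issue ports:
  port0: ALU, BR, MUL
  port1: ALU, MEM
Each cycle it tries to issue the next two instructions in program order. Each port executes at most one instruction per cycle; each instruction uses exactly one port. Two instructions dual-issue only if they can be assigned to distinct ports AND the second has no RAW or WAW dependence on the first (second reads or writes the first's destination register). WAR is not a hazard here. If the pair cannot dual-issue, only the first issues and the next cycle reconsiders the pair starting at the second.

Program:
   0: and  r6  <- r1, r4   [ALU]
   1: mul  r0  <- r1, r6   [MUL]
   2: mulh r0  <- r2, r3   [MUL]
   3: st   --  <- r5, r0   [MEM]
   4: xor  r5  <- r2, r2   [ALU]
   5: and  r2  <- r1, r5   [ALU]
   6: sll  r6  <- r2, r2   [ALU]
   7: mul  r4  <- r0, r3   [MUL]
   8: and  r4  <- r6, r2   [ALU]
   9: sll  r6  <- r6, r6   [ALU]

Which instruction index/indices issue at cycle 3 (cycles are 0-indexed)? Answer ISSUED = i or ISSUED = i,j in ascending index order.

0. and.ALU @i0  | RAW r6
1. mul.MUL @i1  | no-port MUL/MUL
2. mulh.MUL @i2  | RAW r0
3. st.MEM xor.ALU @i3&i4  | dual
4. and.ALU @i5  | RAW r2
5. sll.ALU mul.MUL @i6&i7  | dual
6. and.ALU sll.ALU @i8&i9  | dual

ISSUED = 3,4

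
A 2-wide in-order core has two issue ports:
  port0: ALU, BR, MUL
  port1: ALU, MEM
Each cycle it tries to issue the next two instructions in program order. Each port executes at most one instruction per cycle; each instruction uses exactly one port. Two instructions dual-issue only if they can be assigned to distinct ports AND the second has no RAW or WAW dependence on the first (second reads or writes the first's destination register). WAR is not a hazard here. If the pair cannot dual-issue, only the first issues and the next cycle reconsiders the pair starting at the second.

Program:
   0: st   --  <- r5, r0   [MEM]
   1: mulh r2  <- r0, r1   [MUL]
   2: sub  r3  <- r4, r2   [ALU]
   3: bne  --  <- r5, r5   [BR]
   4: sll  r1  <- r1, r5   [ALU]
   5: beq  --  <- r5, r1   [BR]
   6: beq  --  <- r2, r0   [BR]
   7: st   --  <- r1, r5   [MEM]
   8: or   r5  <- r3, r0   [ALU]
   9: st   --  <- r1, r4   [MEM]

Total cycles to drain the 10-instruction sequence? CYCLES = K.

CYCLES = 6

0. st mulh @i0,i1  | 2-wide
1. sub bne @i2,i3  | 2-wide
2. sll @i4  | RAW r1
3. beq @i5  | no-port BR/BR
4. beq st @i6,i7  | 2-wide
5. or st @i8,i9  | 2-wide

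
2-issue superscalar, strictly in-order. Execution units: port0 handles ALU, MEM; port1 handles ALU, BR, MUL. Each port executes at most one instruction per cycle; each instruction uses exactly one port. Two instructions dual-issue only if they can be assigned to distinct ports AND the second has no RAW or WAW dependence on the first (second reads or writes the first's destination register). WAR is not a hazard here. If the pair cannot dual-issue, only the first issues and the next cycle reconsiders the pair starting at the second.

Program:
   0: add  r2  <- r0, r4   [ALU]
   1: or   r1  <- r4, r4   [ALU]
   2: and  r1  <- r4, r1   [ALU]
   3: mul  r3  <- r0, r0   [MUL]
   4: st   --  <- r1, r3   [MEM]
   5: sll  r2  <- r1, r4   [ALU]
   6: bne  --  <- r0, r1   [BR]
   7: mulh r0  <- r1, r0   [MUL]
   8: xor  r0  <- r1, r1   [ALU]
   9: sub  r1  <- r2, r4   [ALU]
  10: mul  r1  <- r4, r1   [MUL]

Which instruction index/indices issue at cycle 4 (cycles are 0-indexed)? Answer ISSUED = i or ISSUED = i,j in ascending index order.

ISSUED = 7

0. add.ALU or.ALU @i0+i1  | pair
1. and.ALU mul.MUL @i2+i3  | pair
2. st.MEM sll.ALU @i4+i5  | pair
3. bne.BR @i6  | no-port BR/MUL
4. mulh.MUL @i7  | WAW r0
5. xor.ALU sub.ALU @i8+i9  | pair
6. mul.MUL @i10  | tail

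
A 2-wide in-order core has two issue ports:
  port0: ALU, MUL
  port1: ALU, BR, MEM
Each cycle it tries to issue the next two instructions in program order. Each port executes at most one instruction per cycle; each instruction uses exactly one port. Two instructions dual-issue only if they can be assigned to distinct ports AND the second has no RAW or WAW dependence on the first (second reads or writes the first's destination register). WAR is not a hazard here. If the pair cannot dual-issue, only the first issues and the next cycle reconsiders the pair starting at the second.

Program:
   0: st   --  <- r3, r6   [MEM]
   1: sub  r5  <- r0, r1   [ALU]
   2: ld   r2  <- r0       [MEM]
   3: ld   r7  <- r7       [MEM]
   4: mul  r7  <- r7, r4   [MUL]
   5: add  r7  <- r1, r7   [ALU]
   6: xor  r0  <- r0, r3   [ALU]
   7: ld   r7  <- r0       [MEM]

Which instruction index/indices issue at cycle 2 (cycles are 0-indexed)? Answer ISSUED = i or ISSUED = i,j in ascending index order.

[0] i0+i1  st.MEM+sub.ALU  -- dual
[1] i2  ld.MEM  -- no-port MEM/MEM
[2] i3  ld.MEM  -- RAW+WAW r7
[3] i4  mul.MUL  -- RAW+WAW r7
[4] i5+i6  add.ALU+xor.ALU  -- dual
[5] i7  ld.MEM  -- tail

ISSUED = 3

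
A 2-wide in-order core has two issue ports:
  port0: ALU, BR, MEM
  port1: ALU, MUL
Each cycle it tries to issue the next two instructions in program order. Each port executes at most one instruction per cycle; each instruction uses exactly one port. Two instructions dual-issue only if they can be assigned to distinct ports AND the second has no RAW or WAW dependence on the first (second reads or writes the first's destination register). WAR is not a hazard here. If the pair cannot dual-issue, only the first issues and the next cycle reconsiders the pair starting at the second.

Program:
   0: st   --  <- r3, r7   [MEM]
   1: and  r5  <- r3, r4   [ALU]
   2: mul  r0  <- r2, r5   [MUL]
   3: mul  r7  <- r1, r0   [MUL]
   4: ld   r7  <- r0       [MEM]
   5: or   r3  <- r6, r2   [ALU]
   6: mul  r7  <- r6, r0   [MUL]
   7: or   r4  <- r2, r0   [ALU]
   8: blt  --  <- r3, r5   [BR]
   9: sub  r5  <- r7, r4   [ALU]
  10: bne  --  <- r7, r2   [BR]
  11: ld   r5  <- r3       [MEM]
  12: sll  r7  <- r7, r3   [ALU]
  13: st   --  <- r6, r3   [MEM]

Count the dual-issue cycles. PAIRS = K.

PAIRS = 5

#0 head=0: st.MEM/and.ALU i0&i1 2-wide
#1 head=2: mul.MUL i2 no-port MUL/MUL
#2 head=3: mul.MUL i3 WAW r7
#3 head=4: ld.MEM/or.ALU i4&i5 2-wide
#4 head=6: mul.MUL/or.ALU i6&i7 2-wide
#5 head=8: blt.BR/sub.ALU i8&i9 2-wide
#6 head=10: bne.BR i10 no-port BR/MEM
#7 head=11: ld.MEM/sll.ALU i11&i12 2-wide
#8 head=13: st.MEM i13 tail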